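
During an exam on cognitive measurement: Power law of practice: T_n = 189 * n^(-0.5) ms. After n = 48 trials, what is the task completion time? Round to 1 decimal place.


T_n = 189 * 48^(-0.5)
48^(-0.5) = 0.144338
T_n = 189 * 0.144338
= 27.3 ms


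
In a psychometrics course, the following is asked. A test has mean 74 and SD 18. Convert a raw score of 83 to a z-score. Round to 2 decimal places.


z = (X - mu) / sigma
= (83 - 74) / 18
= 9 / 18
= 0.50


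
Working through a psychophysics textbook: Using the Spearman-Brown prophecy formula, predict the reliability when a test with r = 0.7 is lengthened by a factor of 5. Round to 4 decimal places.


r_new = n*r / (1 + (n-1)*r)
Numerator = 5 * 0.7 = 3.5
Denominator = 1 + 4 * 0.7 = 3.8
r_new = 3.5 / 3.8
= 0.9211


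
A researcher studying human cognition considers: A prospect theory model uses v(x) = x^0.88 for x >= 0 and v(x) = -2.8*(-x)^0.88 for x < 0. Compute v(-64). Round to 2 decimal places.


Since x = -64 < 0, use v(x) = -lambda*(-x)^alpha
(-x) = 64
64^0.88 = 38.8542
v(-64) = -2.8 * 38.8542
= -108.79


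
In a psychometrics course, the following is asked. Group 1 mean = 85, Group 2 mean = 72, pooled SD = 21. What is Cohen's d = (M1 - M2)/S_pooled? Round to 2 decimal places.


Cohen's d = (M1 - M2) / S_pooled
= (85 - 72) / 21
= 13 / 21
= 0.62


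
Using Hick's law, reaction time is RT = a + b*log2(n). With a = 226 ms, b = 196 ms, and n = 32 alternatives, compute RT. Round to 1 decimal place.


RT = 226 + 196 * log2(32)
log2(32) = 5.0
RT = 226 + 196 * 5.0
= 226 + 980.0
= 1206.0 ms


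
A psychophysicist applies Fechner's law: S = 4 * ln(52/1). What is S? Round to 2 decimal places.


S = 4 * ln(52/1)
I/I0 = 52.0
ln(52.0) = 3.9512
S = 4 * 3.9512
= 15.80


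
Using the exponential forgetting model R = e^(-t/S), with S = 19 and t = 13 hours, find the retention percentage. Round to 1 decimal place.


R = e^(-t/S)
-t/S = -13/19 = -0.684211
R = e^(-0.684211) = 0.504488
Percentage = 0.504488 * 100
= 50.4


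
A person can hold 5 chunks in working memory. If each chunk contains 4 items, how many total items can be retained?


Total items = chunks * items_per_chunk
= 5 * 4
= 20


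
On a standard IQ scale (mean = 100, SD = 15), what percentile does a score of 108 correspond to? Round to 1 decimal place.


z = (IQ - mean) / SD
z = (108 - 100) / 15 = 0.5333
Percentile = Phi(0.5333) * 100
Phi(0.5333) = 0.703087
= 70.3


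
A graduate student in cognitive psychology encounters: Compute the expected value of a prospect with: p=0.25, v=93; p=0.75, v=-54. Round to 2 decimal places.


EU = sum(p_i * v_i)
0.25 * 93 = 23.25
0.75 * -54 = -40.5
EU = 23.25 + -40.5
= -17.25


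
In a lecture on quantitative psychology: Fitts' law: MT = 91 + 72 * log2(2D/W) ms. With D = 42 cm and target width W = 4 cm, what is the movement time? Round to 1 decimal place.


MT = 91 + 72 * log2(2*42/4)
2D/W = 21.0
log2(21.0) = 4.3923
MT = 91 + 72 * 4.3923
= 407.2 ms


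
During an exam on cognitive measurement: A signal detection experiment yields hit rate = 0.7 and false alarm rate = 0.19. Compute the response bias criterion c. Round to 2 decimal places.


c = -0.5 * (z(HR) + z(FAR))
z(0.7) = 0.5244
z(0.19) = -0.8779
c = -0.5 * (0.5244 + -0.8779)
= -0.5 * -0.3535
= 0.18


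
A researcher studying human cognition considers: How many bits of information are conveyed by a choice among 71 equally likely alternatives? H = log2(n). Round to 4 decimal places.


H = log2(n)
H = log2(71)
= 6.1497


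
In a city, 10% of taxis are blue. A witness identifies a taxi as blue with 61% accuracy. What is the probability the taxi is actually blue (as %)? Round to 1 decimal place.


P(blue | says blue) = P(says blue | blue)*P(blue) / [P(says blue | blue)*P(blue) + P(says blue | not blue)*P(not blue)]
Numerator = 0.61 * 0.1 = 0.061
False identification = 0.39 * 0.9 = 0.351
P = 0.061 / (0.061 + 0.351)
= 0.061 / 0.412
As percentage = 14.8


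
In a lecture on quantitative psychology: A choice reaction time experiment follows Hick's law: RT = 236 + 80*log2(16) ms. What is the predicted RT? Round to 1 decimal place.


RT = 236 + 80 * log2(16)
log2(16) = 4.0
RT = 236 + 80 * 4.0
= 236 + 320.0
= 556.0 ms


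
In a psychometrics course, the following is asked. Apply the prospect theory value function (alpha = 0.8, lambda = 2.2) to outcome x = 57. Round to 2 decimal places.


Since x = 57 >= 0, use v(x) = x^0.8
57^0.8 = 25.3922
v(57) = 25.39


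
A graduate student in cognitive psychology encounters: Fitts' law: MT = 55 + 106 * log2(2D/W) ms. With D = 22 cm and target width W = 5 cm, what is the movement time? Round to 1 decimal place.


MT = 55 + 106 * log2(2*22/5)
2D/W = 8.8
log2(8.8) = 3.1375
MT = 55 + 106 * 3.1375
= 387.6 ms


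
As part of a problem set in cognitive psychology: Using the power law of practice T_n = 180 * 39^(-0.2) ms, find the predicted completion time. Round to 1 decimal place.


T_n = 180 * 39^(-0.2)
39^(-0.2) = 0.480604
T_n = 180 * 0.480604
= 86.5 ms


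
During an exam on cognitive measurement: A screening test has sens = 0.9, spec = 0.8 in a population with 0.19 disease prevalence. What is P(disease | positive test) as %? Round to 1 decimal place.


PPV = (sens * prev) / (sens * prev + (1-spec) * (1-prev))
Numerator = 0.9 * 0.19 = 0.171
P(positive and no disease) = (1 - spec) * (1 - prev) = (1 - 0.8) * (1 - 0.19) = 0.162
Denominator = 0.171 + 0.162 = 0.333
PPV = 0.171 / 0.333 = 0.513514
As percentage = 51.4


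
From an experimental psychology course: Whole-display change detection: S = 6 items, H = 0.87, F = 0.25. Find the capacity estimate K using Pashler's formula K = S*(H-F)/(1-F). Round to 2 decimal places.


K = S * (H - F) / (1 - F)
H - F = 0.62
1 - F = 0.75
K = 6 * 0.62 / 0.75
= 4.96


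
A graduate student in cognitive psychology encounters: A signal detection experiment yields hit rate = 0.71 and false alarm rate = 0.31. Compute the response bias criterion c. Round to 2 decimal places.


c = -0.5 * (z(HR) + z(FAR))
z(0.71) = 0.5534
z(0.31) = -0.4959
c = -0.5 * (0.5534 + -0.4959)
= -0.5 * 0.0575
= -0.03


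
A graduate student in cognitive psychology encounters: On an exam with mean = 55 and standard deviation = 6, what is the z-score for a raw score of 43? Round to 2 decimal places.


z = (X - mu) / sigma
= (43 - 55) / 6
= -12 / 6
= -2.00


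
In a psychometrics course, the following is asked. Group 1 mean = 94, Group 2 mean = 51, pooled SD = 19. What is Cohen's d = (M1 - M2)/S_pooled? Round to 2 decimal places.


Cohen's d = (M1 - M2) / S_pooled
= (94 - 51) / 19
= 43 / 19
= 2.26


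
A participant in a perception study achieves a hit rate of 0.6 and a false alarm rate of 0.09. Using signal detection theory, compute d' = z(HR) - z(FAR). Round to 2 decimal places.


d' = z(HR) - z(FAR)
z(0.6) = 0.2533
z(0.09) = -1.3408
d' = 0.2533 - -1.3408
= 1.59


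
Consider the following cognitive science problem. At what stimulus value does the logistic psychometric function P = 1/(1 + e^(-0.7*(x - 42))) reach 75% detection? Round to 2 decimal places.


At P = 0.75: 0.75 = 1/(1 + e^(-k*(x-x0)))
Solving: e^(-k*(x-x0)) = 1/3
x = x0 + ln(3)/k
ln(3) = 1.0986
x = 42 + 1.0986/0.7
= 42 + 1.5694
= 43.57


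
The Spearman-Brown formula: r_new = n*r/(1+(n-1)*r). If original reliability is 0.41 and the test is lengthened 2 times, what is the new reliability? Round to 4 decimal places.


r_new = n*r / (1 + (n-1)*r)
Numerator = 2 * 0.41 = 0.82
Denominator = 1 + 1 * 0.41 = 1.41
r_new = 0.82 / 1.41
= 0.5816


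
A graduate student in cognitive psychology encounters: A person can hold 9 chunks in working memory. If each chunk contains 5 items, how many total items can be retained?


Total items = chunks * items_per_chunk
= 9 * 5
= 45


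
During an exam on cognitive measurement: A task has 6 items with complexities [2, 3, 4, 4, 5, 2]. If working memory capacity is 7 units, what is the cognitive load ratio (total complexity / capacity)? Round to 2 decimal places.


Total complexity = 2 + 3 + 4 + 4 + 5 + 2 = 20
Load = total / capacity = 20 / 7
= 2.86


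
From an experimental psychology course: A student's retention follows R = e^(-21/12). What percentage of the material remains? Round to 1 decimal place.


R = e^(-t/S)
-t/S = -21/12 = -1.75
R = e^(-1.75) = 0.173774
Percentage = 0.173774 * 100
= 17.4


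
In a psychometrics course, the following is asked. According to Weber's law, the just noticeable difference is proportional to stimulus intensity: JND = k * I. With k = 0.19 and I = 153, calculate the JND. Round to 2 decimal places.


JND = k * I
JND = 0.19 * 153
= 29.07


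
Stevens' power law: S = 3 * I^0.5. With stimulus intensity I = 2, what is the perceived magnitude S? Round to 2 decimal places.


S = 3 * 2^0.5
2^0.5 = 1.4142
S = 3 * 1.4142
= 4.24


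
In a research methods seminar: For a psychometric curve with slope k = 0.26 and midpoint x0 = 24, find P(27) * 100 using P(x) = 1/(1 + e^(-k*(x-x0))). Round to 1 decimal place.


P(x) = 1/(1 + e^(-0.26*(27 - 24)))
Exponent = -0.26 * 3 = -0.78
e^(-0.78) = 0.458406
P = 1/(1 + 0.458406) = 0.68568
Percentage = 68.6


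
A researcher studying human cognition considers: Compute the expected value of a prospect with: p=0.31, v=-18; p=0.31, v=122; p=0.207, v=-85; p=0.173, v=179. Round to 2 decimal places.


EU = sum(p_i * v_i)
0.31 * -18 = -5.58
0.31 * 122 = 37.82
0.207 * -85 = -17.595
0.173 * 179 = 30.967
EU = -5.58 + 37.82 + -17.595 + 30.967
= 45.61


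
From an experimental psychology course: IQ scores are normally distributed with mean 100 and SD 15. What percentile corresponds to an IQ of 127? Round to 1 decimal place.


z = (IQ - mean) / SD
z = (127 - 100) / 15 = 1.8
Percentile = Phi(1.8) * 100
Phi(1.8) = 0.96407
= 96.4


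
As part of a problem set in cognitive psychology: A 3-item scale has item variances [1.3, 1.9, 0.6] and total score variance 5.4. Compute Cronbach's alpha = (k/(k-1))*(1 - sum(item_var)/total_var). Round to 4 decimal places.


alpha = (k/(k-1)) * (1 - sum(s_i^2)/s_total^2)
sum(item variances) = 3.8
k/(k-1) = 3/2 = 1.5
1 - 3.8/5.4 = 1 - 0.703704 = 0.296296
alpha = 1.5 * 0.296296
= 0.4444


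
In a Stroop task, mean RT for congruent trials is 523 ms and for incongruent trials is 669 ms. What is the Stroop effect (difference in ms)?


Stroop effect = RT(incongruent) - RT(congruent)
= 669 - 523
= 146 ms


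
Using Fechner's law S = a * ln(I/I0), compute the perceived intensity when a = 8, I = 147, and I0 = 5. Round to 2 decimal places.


S = 8 * ln(147/5)
I/I0 = 29.4
ln(29.4) = 3.381
S = 8 * 3.381
= 27.05


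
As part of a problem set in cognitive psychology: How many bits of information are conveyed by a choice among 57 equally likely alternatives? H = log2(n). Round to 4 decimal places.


H = log2(n)
H = log2(57)
= 5.8329


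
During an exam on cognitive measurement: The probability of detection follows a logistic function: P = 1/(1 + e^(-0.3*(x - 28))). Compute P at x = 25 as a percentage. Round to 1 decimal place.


P(x) = 1/(1 + e^(-0.3*(25 - 28)))
Exponent = -0.3 * -3 = 0.9
e^(0.9) = 2.459603
P = 1/(1 + 2.459603) = 0.289051
Percentage = 28.9


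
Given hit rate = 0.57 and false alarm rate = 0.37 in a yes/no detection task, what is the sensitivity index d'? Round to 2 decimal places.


d' = z(HR) - z(FAR)
z(0.57) = 0.1764
z(0.37) = -0.3319
d' = 0.1764 - -0.3319
= 0.51


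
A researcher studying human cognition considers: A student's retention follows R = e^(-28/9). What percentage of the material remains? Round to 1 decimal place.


R = e^(-t/S)
-t/S = -28/9 = -3.111111
R = e^(-3.111111) = 0.044551
Percentage = 0.044551 * 100
= 4.5


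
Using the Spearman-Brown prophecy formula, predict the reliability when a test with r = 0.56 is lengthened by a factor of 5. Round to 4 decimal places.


r_new = n*r / (1 + (n-1)*r)
Numerator = 5 * 0.56 = 2.8
Denominator = 1 + 4 * 0.56 = 3.24
r_new = 2.8 / 3.24
= 0.8642


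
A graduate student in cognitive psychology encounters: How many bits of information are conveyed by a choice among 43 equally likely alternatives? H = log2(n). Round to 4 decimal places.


H = log2(n)
H = log2(43)
= 5.4263


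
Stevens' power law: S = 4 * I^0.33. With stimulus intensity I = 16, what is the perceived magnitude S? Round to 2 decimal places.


S = 4 * 16^0.33
16^0.33 = 2.4967
S = 4 * 2.4967
= 9.99


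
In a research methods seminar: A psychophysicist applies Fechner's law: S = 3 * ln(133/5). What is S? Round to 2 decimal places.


S = 3 * ln(133/5)
I/I0 = 26.6
ln(26.6) = 3.2809
S = 3 * 3.2809
= 9.84


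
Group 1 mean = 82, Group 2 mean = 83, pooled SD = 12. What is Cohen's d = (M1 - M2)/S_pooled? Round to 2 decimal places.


Cohen's d = (M1 - M2) / S_pooled
= (82 - 83) / 12
= -1 / 12
= -0.08


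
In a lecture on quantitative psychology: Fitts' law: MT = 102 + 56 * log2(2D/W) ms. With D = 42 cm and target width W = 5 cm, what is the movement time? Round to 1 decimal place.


MT = 102 + 56 * log2(2*42/5)
2D/W = 16.8
log2(16.8) = 4.0704
MT = 102 + 56 * 4.0704
= 329.9 ms


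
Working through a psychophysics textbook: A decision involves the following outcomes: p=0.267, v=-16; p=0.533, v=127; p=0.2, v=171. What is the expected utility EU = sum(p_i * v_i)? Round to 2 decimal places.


EU = sum(p_i * v_i)
0.267 * -16 = -4.272
0.533 * 127 = 67.691
0.2 * 171 = 34.2
EU = -4.272 + 67.691 + 34.2
= 97.62


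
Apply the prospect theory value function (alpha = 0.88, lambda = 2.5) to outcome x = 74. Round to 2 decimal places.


Since x = 74 >= 0, use v(x) = x^0.88
74^0.88 = 44.1493
v(74) = 44.15


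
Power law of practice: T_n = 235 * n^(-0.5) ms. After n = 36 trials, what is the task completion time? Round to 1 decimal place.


T_n = 235 * 36^(-0.5)
36^(-0.5) = 0.166667
T_n = 235 * 0.166667
= 39.2 ms


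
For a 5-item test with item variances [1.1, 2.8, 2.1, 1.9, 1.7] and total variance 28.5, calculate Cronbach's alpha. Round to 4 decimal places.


alpha = (k/(k-1)) * (1 - sum(s_i^2)/s_total^2)
sum(item variances) = 9.6
k/(k-1) = 5/4 = 1.25
1 - 9.6/28.5 = 1 - 0.336842 = 0.663158
alpha = 1.25 * 0.663158
= 0.8289


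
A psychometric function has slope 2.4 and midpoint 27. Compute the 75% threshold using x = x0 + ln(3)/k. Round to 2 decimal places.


At P = 0.75: 0.75 = 1/(1 + e^(-k*(x-x0)))
Solving: e^(-k*(x-x0)) = 1/3
x = x0 + ln(3)/k
ln(3) = 1.0986
x = 27 + 1.0986/2.4
= 27 + 0.4578
= 27.46


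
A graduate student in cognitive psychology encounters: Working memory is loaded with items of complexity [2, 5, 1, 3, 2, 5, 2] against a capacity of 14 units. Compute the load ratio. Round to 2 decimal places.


Total complexity = 2 + 5 + 1 + 3 + 2 + 5 + 2 = 20
Load = total / capacity = 20 / 14
= 1.43


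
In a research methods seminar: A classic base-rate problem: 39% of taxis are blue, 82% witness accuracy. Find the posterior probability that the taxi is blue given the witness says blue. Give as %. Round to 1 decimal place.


P(blue | says blue) = P(says blue | blue)*P(blue) / [P(says blue | blue)*P(blue) + P(says blue | not blue)*P(not blue)]
Numerator = 0.82 * 0.39 = 0.3198
False identification = 0.18 * 0.61 = 0.1098
P = 0.3198 / (0.3198 + 0.1098)
= 0.3198 / 0.4296
As percentage = 74.4


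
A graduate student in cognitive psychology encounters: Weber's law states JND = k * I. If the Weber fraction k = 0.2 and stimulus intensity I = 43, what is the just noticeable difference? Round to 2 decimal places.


JND = k * I
JND = 0.2 * 43
= 8.60


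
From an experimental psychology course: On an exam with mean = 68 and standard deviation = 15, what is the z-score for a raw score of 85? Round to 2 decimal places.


z = (X - mu) / sigma
= (85 - 68) / 15
= 17 / 15
= 1.13


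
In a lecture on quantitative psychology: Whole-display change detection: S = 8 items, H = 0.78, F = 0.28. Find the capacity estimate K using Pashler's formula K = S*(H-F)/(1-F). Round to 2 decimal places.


K = S * (H - F) / (1 - F)
H - F = 0.5
1 - F = 0.72
K = 8 * 0.5 / 0.72
= 5.56


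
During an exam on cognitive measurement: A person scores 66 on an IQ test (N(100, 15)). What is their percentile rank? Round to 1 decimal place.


z = (IQ - mean) / SD
z = (66 - 100) / 15 = -2.2667
Percentile = Phi(-2.2667) * 100
Phi(-2.2667) = 0.011704
= 1.2


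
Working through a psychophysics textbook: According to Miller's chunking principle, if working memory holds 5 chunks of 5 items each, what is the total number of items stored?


Total items = chunks * items_per_chunk
= 5 * 5
= 25


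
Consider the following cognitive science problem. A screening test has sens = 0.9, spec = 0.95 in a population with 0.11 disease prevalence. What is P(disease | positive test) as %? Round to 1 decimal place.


PPV = (sens * prev) / (sens * prev + (1-spec) * (1-prev))
Numerator = 0.9 * 0.11 = 0.099
P(positive and no disease) = (1 - spec) * (1 - prev) = (1 - 0.95) * (1 - 0.11) = 0.0445
Denominator = 0.099 + 0.0445 = 0.1435
PPV = 0.099 / 0.1435 = 0.689895
As percentage = 69.0


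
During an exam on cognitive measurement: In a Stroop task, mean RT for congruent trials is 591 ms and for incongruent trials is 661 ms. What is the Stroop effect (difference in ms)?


Stroop effect = RT(incongruent) - RT(congruent)
= 661 - 591
= 70 ms


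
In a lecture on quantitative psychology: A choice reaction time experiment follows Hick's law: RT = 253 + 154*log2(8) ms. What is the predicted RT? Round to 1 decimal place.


RT = 253 + 154 * log2(8)
log2(8) = 3.0
RT = 253 + 154 * 3.0
= 253 + 462.0
= 715.0 ms


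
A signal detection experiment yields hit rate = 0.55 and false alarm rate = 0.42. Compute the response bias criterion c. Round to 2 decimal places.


c = -0.5 * (z(HR) + z(FAR))
z(0.55) = 0.1257
z(0.42) = -0.2019
c = -0.5 * (0.1257 + -0.2019)
= -0.5 * -0.0762
= 0.04


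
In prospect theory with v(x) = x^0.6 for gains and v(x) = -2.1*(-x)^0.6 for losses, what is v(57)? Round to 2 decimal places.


Since x = 57 >= 0, use v(x) = x^0.6
57^0.6 = 11.3116
v(57) = 11.31


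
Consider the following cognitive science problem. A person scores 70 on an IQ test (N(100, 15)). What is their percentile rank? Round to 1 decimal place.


z = (IQ - mean) / SD
z = (70 - 100) / 15 = -2.0
Percentile = Phi(-2.0) * 100
Phi(-2.0) = 0.02275
= 2.3


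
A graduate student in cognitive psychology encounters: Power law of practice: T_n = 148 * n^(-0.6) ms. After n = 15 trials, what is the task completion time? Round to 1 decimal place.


T_n = 148 * 15^(-0.6)
15^(-0.6) = 0.196945
T_n = 148 * 0.196945
= 29.1 ms


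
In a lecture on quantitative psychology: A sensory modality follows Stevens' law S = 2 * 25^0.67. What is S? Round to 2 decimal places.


S = 2 * 25^0.67
25^0.67 = 8.6421
S = 2 * 8.6421
= 17.28


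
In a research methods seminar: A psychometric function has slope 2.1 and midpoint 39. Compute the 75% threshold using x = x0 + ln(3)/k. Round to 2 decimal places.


At P = 0.75: 0.75 = 1/(1 + e^(-k*(x-x0)))
Solving: e^(-k*(x-x0)) = 1/3
x = x0 + ln(3)/k
ln(3) = 1.0986
x = 39 + 1.0986/2.1
= 39 + 0.5231
= 39.52


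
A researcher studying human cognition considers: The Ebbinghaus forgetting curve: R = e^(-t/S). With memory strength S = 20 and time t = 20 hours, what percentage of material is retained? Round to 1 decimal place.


R = e^(-t/S)
-t/S = -20/20 = -1.0
R = e^(-1.0) = 0.367879
Percentage = 0.367879 * 100
= 36.8


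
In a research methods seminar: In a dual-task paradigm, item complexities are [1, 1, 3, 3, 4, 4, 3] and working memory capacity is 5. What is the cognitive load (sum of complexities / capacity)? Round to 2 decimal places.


Total complexity = 1 + 1 + 3 + 3 + 4 + 4 + 3 = 19
Load = total / capacity = 19 / 5
= 3.80


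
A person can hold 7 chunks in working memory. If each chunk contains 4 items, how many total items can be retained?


Total items = chunks * items_per_chunk
= 7 * 4
= 28


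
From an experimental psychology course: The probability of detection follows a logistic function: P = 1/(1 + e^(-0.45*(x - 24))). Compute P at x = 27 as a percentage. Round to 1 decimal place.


P(x) = 1/(1 + e^(-0.45*(27 - 24)))
Exponent = -0.45 * 3 = -1.35
e^(-1.35) = 0.25924
P = 1/(1 + 0.25924) = 0.79413
Percentage = 79.4


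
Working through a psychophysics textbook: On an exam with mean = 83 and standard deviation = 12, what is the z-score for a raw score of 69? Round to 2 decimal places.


z = (X - mu) / sigma
= (69 - 83) / 12
= -14 / 12
= -1.17


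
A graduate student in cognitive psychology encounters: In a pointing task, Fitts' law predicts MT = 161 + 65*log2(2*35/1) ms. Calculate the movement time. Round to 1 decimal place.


MT = 161 + 65 * log2(2*35/1)
2D/W = 70.0
log2(70.0) = 6.1293
MT = 161 + 65 * 6.1293
= 559.4 ms


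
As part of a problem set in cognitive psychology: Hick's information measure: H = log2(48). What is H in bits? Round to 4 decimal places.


H = log2(n)
H = log2(48)
= 5.5850


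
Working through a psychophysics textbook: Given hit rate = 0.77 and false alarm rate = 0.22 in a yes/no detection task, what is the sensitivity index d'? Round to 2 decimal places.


d' = z(HR) - z(FAR)
z(0.77) = 0.7388
z(0.22) = -0.7722
d' = 0.7388 - -0.7722
= 1.51


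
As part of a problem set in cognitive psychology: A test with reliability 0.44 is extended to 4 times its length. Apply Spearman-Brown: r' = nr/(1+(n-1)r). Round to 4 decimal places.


r_new = n*r / (1 + (n-1)*r)
Numerator = 4 * 0.44 = 1.76
Denominator = 1 + 3 * 0.44 = 2.32
r_new = 1.76 / 2.32
= 0.7586


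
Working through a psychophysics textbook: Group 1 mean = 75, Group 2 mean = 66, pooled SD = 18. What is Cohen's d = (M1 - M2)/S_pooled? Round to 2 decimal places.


Cohen's d = (M1 - M2) / S_pooled
= (75 - 66) / 18
= 9 / 18
= 0.50


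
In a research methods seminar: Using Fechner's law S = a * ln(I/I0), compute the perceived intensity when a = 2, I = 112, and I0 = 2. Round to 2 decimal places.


S = 2 * ln(112/2)
I/I0 = 56.0
ln(56.0) = 4.0254
S = 2 * 4.0254
= 8.05


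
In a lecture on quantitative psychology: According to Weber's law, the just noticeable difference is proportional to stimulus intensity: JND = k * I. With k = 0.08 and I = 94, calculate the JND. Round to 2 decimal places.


JND = k * I
JND = 0.08 * 94
= 7.52


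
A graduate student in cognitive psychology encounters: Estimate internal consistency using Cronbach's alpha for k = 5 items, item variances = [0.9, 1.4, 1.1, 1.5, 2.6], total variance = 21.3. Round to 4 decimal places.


alpha = (k/(k-1)) * (1 - sum(s_i^2)/s_total^2)
sum(item variances) = 7.5
k/(k-1) = 5/4 = 1.25
1 - 7.5/21.3 = 1 - 0.352113 = 0.647887
alpha = 1.25 * 0.647887
= 0.8099


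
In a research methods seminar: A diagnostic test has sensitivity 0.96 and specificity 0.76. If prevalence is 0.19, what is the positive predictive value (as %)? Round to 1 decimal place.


PPV = (sens * prev) / (sens * prev + (1-spec) * (1-prev))
Numerator = 0.96 * 0.19 = 0.1824
P(positive and no disease) = (1 - spec) * (1 - prev) = (1 - 0.76) * (1 - 0.19) = 0.1944
Denominator = 0.1824 + 0.1944 = 0.3768
PPV = 0.1824 / 0.3768 = 0.484076
As percentage = 48.4


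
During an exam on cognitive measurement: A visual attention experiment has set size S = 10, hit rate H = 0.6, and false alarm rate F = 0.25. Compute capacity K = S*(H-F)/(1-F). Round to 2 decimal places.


K = S * (H - F) / (1 - F)
H - F = 0.35
1 - F = 0.75
K = 10 * 0.35 / 0.75
= 4.67


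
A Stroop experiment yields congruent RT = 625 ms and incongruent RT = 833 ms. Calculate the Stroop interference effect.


Stroop effect = RT(incongruent) - RT(congruent)
= 833 - 625
= 208 ms


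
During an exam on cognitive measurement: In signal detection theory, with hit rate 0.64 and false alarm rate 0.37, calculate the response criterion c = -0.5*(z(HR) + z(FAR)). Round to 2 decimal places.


c = -0.5 * (z(HR) + z(FAR))
z(0.64) = 0.3585
z(0.37) = -0.3319
c = -0.5 * (0.3585 + -0.3319)
= -0.5 * 0.0266
= -0.01


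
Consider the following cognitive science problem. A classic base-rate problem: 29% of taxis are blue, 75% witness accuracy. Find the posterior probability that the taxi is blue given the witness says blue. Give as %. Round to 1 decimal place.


P(blue | says blue) = P(says blue | blue)*P(blue) / [P(says blue | blue)*P(blue) + P(says blue | not blue)*P(not blue)]
Numerator = 0.75 * 0.29 = 0.2175
False identification = 0.25 * 0.71 = 0.1775
P = 0.2175 / (0.2175 + 0.1775)
= 0.2175 / 0.395
As percentage = 55.1


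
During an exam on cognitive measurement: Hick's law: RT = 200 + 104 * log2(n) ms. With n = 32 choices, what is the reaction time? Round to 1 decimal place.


RT = 200 + 104 * log2(32)
log2(32) = 5.0
RT = 200 + 104 * 5.0
= 200 + 520.0
= 720.0 ms


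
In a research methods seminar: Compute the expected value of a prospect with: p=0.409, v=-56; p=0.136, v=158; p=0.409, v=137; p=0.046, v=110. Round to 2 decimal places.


EU = sum(p_i * v_i)
0.409 * -56 = -22.904
0.136 * 158 = 21.488
0.409 * 137 = 56.033
0.046 * 110 = 5.06
EU = -22.904 + 21.488 + 56.033 + 5.06
= 59.68


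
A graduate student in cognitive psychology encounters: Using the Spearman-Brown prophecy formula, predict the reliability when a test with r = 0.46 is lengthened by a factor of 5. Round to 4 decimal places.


r_new = n*r / (1 + (n-1)*r)
Numerator = 5 * 0.46 = 2.3
Denominator = 1 + 4 * 0.46 = 2.84
r_new = 2.3 / 2.84
= 0.8099


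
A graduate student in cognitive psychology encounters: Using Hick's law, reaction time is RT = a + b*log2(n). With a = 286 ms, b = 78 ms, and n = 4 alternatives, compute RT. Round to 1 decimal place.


RT = 286 + 78 * log2(4)
log2(4) = 2.0
RT = 286 + 78 * 2.0
= 286 + 156.0
= 442.0 ms


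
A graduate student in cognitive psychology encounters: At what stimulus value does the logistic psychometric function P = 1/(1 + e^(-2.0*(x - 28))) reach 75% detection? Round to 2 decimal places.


At P = 0.75: 0.75 = 1/(1 + e^(-k*(x-x0)))
Solving: e^(-k*(x-x0)) = 1/3
x = x0 + ln(3)/k
ln(3) = 1.0986
x = 28 + 1.0986/2.0
= 28 + 0.5493
= 28.55


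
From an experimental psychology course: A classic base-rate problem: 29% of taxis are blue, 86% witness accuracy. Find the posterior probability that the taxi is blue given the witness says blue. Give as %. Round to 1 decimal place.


P(blue | says blue) = P(says blue | blue)*P(blue) / [P(says blue | blue)*P(blue) + P(says blue | not blue)*P(not blue)]
Numerator = 0.86 * 0.29 = 0.2494
False identification = 0.14 * 0.71 = 0.0994
P = 0.2494 / (0.2494 + 0.0994)
= 0.2494 / 0.3488
As percentage = 71.5


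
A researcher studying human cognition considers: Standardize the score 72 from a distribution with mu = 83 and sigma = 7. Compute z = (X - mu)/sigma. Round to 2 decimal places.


z = (X - mu) / sigma
= (72 - 83) / 7
= -11 / 7
= -1.57


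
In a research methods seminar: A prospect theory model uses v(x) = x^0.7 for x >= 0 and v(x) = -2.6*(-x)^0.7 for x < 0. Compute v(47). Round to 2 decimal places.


Since x = 47 >= 0, use v(x) = x^0.7
47^0.7 = 14.807
v(47) = 14.81


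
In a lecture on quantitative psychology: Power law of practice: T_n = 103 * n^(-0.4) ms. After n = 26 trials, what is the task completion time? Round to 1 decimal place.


T_n = 103 * 26^(-0.4)
26^(-0.4) = 0.271651
T_n = 103 * 0.271651
= 28.0 ms


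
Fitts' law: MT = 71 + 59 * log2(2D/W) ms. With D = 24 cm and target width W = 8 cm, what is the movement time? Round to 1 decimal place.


MT = 71 + 59 * log2(2*24/8)
2D/W = 6.0
log2(6.0) = 2.585
MT = 71 + 59 * 2.585
= 223.5 ms


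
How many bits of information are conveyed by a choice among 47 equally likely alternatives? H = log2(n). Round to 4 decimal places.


H = log2(n)
H = log2(47)
= 5.5546


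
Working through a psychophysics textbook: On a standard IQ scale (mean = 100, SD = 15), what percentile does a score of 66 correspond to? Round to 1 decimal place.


z = (IQ - mean) / SD
z = (66 - 100) / 15 = -2.2667
Percentile = Phi(-2.2667) * 100
Phi(-2.2667) = 0.011704
= 1.2


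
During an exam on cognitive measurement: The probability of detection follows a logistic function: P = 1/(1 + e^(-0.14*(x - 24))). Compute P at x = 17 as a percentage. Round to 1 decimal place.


P(x) = 1/(1 + e^(-0.14*(17 - 24)))
Exponent = -0.14 * -7 = 0.98
e^(0.98) = 2.664456
P = 1/(1 + 2.664456) = 0.272892
Percentage = 27.3


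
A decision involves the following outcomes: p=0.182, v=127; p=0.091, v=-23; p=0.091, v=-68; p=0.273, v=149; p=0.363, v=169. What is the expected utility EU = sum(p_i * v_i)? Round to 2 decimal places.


EU = sum(p_i * v_i)
0.182 * 127 = 23.114
0.091 * -23 = -2.093
0.091 * -68 = -6.188
0.273 * 149 = 40.677
0.363 * 169 = 61.347
EU = 23.114 + -2.093 + -6.188 + 40.677 + 61.347
= 116.86


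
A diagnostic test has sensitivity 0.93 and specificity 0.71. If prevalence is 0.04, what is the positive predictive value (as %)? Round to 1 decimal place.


PPV = (sens * prev) / (sens * prev + (1-spec) * (1-prev))
Numerator = 0.93 * 0.04 = 0.0372
P(positive and no disease) = (1 - spec) * (1 - prev) = (1 - 0.71) * (1 - 0.04) = 0.2784
Denominator = 0.0372 + 0.2784 = 0.3156
PPV = 0.0372 / 0.3156 = 0.117871
As percentage = 11.8


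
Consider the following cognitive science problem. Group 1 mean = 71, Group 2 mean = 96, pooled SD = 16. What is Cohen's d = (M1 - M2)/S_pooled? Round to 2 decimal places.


Cohen's d = (M1 - M2) / S_pooled
= (71 - 96) / 16
= -25 / 16
= -1.56


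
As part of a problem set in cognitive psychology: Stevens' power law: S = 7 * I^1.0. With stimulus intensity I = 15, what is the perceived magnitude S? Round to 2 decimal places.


S = 7 * 15^1.0
15^1.0 = 15.0
S = 7 * 15.0
= 105.00


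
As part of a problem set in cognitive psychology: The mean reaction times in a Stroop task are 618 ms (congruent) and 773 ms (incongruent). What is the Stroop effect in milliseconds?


Stroop effect = RT(incongruent) - RT(congruent)
= 773 - 618
= 155 ms


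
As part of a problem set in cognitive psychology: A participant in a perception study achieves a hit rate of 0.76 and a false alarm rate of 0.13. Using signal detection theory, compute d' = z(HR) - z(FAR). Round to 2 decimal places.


d' = z(HR) - z(FAR)
z(0.76) = 0.7063
z(0.13) = -1.1264
d' = 0.7063 - -1.1264
= 1.83


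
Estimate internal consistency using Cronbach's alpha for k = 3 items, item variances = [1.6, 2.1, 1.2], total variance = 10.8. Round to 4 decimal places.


alpha = (k/(k-1)) * (1 - sum(s_i^2)/s_total^2)
sum(item variances) = 4.9
k/(k-1) = 3/2 = 1.5
1 - 4.9/10.8 = 1 - 0.453704 = 0.546296
alpha = 1.5 * 0.546296
= 0.8194


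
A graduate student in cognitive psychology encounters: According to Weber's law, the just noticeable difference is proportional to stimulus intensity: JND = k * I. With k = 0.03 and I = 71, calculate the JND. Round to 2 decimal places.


JND = k * I
JND = 0.03 * 71
= 2.13


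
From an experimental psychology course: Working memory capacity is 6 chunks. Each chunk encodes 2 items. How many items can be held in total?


Total items = chunks * items_per_chunk
= 6 * 2
= 12


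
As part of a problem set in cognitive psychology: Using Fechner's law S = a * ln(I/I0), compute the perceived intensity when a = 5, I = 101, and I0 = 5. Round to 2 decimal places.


S = 5 * ln(101/5)
I/I0 = 20.2
ln(20.2) = 3.0057
S = 5 * 3.0057
= 15.03


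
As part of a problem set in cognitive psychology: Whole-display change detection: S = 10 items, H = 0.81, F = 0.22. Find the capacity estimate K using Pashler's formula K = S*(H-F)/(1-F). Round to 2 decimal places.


K = S * (H - F) / (1 - F)
H - F = 0.59
1 - F = 0.78
K = 10 * 0.59 / 0.78
= 7.56


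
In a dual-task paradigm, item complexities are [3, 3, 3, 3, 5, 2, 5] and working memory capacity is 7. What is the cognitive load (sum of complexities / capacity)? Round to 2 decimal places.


Total complexity = 3 + 3 + 3 + 3 + 5 + 2 + 5 = 24
Load = total / capacity = 24 / 7
= 3.43


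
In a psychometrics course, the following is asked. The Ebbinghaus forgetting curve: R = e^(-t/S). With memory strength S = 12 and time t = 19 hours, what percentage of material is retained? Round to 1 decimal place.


R = e^(-t/S)
-t/S = -19/12 = -1.583333
R = e^(-1.583333) = 0.20529
Percentage = 0.20529 * 100
= 20.5


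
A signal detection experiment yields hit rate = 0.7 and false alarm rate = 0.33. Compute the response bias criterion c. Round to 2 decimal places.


c = -0.5 * (z(HR) + z(FAR))
z(0.7) = 0.5244
z(0.33) = -0.4399
c = -0.5 * (0.5244 + -0.4399)
= -0.5 * 0.0845
= -0.04


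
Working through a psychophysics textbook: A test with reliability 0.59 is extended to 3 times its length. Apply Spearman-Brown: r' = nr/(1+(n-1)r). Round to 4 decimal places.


r_new = n*r / (1 + (n-1)*r)
Numerator = 3 * 0.59 = 1.77
Denominator = 1 + 2 * 0.59 = 2.18
r_new = 1.77 / 2.18
= 0.8119


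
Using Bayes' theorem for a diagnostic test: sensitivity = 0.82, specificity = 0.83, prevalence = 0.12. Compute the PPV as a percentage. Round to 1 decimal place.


PPV = (sens * prev) / (sens * prev + (1-spec) * (1-prev))
Numerator = 0.82 * 0.12 = 0.0984
P(positive and no disease) = (1 - spec) * (1 - prev) = (1 - 0.83) * (1 - 0.12) = 0.1496
Denominator = 0.0984 + 0.1496 = 0.248
PPV = 0.0984 / 0.248 = 0.396774
As percentage = 39.7


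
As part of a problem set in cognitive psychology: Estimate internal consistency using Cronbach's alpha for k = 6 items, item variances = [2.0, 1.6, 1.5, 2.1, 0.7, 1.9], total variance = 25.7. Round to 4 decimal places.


alpha = (k/(k-1)) * (1 - sum(s_i^2)/s_total^2)
sum(item variances) = 9.8
k/(k-1) = 6/5 = 1.2
1 - 9.8/25.7 = 1 - 0.381323 = 0.618677
alpha = 1.2 * 0.618677
= 0.7424


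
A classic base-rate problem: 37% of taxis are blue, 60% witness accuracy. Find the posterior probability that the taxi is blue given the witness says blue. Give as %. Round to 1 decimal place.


P(blue | says blue) = P(says blue | blue)*P(blue) / [P(says blue | blue)*P(blue) + P(says blue | not blue)*P(not blue)]
Numerator = 0.6 * 0.37 = 0.222
False identification = 0.4 * 0.63 = 0.252
P = 0.222 / (0.222 + 0.252)
= 0.222 / 0.474
As percentage = 46.8


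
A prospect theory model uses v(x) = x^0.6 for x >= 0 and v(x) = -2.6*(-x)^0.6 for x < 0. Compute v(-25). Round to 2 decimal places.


Since x = -25 < 0, use v(x) = -lambda*(-x)^alpha
(-x) = 25
25^0.6 = 6.8986
v(-25) = -2.6 * 6.8986
= -17.94


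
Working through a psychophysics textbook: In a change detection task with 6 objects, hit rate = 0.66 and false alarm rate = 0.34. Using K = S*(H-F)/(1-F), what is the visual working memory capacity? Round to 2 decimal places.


K = S * (H - F) / (1 - F)
H - F = 0.32
1 - F = 0.66
K = 6 * 0.32 / 0.66
= 2.91


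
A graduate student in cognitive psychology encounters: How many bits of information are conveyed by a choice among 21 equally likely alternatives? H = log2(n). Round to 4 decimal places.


H = log2(n)
H = log2(21)
= 4.3923


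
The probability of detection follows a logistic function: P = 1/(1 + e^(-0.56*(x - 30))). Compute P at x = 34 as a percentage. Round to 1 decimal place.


P(x) = 1/(1 + e^(-0.56*(34 - 30)))
Exponent = -0.56 * 4 = -2.24
e^(-2.24) = 0.106459
P = 1/(1 + 0.106459) = 0.903784
Percentage = 90.4


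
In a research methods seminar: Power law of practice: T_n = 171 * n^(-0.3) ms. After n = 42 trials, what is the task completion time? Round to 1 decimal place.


T_n = 171 * 42^(-0.3)
42^(-0.3) = 0.325856
T_n = 171 * 0.325856
= 55.7 ms


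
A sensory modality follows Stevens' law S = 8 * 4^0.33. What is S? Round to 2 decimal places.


S = 8 * 4^0.33
4^0.33 = 1.5801
S = 8 * 1.5801
= 12.64


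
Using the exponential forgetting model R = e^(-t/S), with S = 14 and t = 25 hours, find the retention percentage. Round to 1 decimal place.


R = e^(-t/S)
-t/S = -25/14 = -1.785714
R = e^(-1.785714) = 0.167677
Percentage = 0.167677 * 100
= 16.8


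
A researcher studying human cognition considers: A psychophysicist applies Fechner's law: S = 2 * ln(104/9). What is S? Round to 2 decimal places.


S = 2 * ln(104/9)
I/I0 = 11.555556
ln(11.555556) = 2.4472
S = 2 * 2.4472
= 4.89


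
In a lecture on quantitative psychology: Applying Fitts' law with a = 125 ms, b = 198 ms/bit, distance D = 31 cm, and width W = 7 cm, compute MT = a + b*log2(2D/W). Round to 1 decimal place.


MT = 125 + 198 * log2(2*31/7)
2D/W = 8.857143
log2(8.857143) = 3.1468
MT = 125 + 198 * 3.1468
= 748.1 ms


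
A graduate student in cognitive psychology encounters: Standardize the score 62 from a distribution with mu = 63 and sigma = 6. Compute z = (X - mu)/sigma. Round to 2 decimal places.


z = (X - mu) / sigma
= (62 - 63) / 6
= -1 / 6
= -0.17


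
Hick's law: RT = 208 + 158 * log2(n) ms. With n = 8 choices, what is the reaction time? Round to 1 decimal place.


RT = 208 + 158 * log2(8)
log2(8) = 3.0
RT = 208 + 158 * 3.0
= 208 + 474.0
= 682.0 ms


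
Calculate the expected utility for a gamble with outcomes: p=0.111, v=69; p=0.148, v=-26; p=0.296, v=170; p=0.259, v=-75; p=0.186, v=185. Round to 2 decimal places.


EU = sum(p_i * v_i)
0.111 * 69 = 7.659
0.148 * -26 = -3.848
0.296 * 170 = 50.32
0.259 * -75 = -19.425
0.186 * 185 = 34.41
EU = 7.659 + -3.848 + 50.32 + -19.425 + 34.41
= 69.12


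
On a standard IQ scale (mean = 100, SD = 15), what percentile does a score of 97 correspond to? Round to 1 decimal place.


z = (IQ - mean) / SD
z = (97 - 100) / 15 = -0.2
Percentile = Phi(-0.2) * 100
Phi(-0.2) = 0.42074
= 42.1


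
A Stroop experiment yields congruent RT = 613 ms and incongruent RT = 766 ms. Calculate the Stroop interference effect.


Stroop effect = RT(incongruent) - RT(congruent)
= 766 - 613
= 153 ms


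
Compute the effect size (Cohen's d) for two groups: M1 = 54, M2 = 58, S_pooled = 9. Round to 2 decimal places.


Cohen's d = (M1 - M2) / S_pooled
= (54 - 58) / 9
= -4 / 9
= -0.44


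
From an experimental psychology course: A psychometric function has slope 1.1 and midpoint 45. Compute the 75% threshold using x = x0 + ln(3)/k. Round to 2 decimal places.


At P = 0.75: 0.75 = 1/(1 + e^(-k*(x-x0)))
Solving: e^(-k*(x-x0)) = 1/3
x = x0 + ln(3)/k
ln(3) = 1.0986
x = 45 + 1.0986/1.1
= 45 + 0.9987
= 46.00


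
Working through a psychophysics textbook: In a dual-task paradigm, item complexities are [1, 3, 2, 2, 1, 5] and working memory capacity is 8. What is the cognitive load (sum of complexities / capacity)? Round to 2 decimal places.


Total complexity = 1 + 3 + 2 + 2 + 1 + 5 = 14
Load = total / capacity = 14 / 8
= 1.75


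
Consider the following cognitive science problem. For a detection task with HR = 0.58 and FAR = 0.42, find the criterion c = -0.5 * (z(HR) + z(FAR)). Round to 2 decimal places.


c = -0.5 * (z(HR) + z(FAR))
z(0.58) = 0.2019
z(0.42) = -0.2019
c = -0.5 * (0.2019 + -0.2019)
= -0.5 * 0.0
= 0.00


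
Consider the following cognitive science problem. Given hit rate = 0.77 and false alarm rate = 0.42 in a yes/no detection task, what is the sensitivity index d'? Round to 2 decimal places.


d' = z(HR) - z(FAR)
z(0.77) = 0.7388
z(0.42) = -0.2019
d' = 0.7388 - -0.2019
= 0.94


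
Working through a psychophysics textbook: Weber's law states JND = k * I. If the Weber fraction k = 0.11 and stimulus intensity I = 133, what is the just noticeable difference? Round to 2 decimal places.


JND = k * I
JND = 0.11 * 133
= 14.63


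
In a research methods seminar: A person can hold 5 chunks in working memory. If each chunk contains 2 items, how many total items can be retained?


Total items = chunks * items_per_chunk
= 5 * 2
= 10


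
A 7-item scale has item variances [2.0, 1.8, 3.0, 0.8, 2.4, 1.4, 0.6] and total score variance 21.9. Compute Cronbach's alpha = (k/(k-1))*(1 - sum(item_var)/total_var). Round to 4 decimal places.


alpha = (k/(k-1)) * (1 - sum(s_i^2)/s_total^2)
sum(item variances) = 12.0
k/(k-1) = 7/6 = 1.166667
1 - 12.0/21.9 = 1 - 0.547945 = 0.452055
alpha = 1.166667 * 0.452055
= 0.5274
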